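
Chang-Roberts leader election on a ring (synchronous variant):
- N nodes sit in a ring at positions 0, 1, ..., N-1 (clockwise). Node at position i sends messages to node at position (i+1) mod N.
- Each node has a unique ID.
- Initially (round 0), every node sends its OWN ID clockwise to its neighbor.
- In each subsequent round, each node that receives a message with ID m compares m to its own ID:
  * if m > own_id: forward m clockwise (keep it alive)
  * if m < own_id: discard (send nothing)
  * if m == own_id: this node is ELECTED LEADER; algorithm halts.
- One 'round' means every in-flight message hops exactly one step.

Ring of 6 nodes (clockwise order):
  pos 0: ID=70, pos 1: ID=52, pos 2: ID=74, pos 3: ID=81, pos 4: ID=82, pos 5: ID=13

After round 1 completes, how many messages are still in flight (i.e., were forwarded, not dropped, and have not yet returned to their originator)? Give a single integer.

Answer: 2

Derivation:
Round 1: pos1(id52) recv 70: fwd; pos2(id74) recv 52: drop; pos3(id81) recv 74: drop; pos4(id82) recv 81: drop; pos5(id13) recv 82: fwd; pos0(id70) recv 13: drop
After round 1: 2 messages still in flight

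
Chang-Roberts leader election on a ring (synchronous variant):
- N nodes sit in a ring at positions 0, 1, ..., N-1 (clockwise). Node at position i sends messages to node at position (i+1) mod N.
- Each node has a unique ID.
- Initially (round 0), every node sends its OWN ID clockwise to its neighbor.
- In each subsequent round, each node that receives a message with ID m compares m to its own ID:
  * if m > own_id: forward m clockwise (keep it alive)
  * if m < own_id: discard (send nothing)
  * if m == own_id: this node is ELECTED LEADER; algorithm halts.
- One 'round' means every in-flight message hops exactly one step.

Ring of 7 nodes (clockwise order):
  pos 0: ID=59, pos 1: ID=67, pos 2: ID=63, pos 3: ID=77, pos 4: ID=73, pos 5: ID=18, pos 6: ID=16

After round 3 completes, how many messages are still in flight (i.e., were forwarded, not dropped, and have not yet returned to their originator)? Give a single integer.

Round 1: pos1(id67) recv 59: drop; pos2(id63) recv 67: fwd; pos3(id77) recv 63: drop; pos4(id73) recv 77: fwd; pos5(id18) recv 73: fwd; pos6(id16) recv 18: fwd; pos0(id59) recv 16: drop
Round 2: pos3(id77) recv 67: drop; pos5(id18) recv 77: fwd; pos6(id16) recv 73: fwd; pos0(id59) recv 18: drop
Round 3: pos6(id16) recv 77: fwd; pos0(id59) recv 73: fwd
After round 3: 2 messages still in flight

Answer: 2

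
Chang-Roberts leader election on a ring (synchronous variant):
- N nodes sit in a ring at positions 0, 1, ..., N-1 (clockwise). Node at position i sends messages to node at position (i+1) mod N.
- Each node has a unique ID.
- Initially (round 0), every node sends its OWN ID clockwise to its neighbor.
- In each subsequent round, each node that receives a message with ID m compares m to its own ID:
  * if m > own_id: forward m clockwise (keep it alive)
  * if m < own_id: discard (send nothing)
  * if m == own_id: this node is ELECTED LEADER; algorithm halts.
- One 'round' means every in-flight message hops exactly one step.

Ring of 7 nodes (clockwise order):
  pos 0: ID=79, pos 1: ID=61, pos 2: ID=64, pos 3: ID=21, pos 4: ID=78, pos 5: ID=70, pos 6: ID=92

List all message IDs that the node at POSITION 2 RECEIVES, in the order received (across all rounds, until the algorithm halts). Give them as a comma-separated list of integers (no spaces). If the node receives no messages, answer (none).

Round 1: pos1(id61) recv 79: fwd; pos2(id64) recv 61: drop; pos3(id21) recv 64: fwd; pos4(id78) recv 21: drop; pos5(id70) recv 78: fwd; pos6(id92) recv 70: drop; pos0(id79) recv 92: fwd
Round 2: pos2(id64) recv 79: fwd; pos4(id78) recv 64: drop; pos6(id92) recv 78: drop; pos1(id61) recv 92: fwd
Round 3: pos3(id21) recv 79: fwd; pos2(id64) recv 92: fwd
Round 4: pos4(id78) recv 79: fwd; pos3(id21) recv 92: fwd
Round 5: pos5(id70) recv 79: fwd; pos4(id78) recv 92: fwd
Round 6: pos6(id92) recv 79: drop; pos5(id70) recv 92: fwd
Round 7: pos6(id92) recv 92: ELECTED

Answer: 61,79,92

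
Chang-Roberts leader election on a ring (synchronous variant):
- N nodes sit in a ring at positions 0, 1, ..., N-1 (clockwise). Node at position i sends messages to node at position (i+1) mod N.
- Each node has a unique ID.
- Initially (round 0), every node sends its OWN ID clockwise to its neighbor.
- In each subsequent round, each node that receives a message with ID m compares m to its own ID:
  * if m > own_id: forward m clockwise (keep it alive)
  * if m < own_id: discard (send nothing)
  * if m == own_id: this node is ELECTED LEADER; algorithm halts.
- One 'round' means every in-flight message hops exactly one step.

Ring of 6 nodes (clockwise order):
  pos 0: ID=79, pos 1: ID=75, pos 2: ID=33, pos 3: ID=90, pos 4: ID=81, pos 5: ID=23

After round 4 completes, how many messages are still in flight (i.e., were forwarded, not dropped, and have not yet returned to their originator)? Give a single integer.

Answer: 2

Derivation:
Round 1: pos1(id75) recv 79: fwd; pos2(id33) recv 75: fwd; pos3(id90) recv 33: drop; pos4(id81) recv 90: fwd; pos5(id23) recv 81: fwd; pos0(id79) recv 23: drop
Round 2: pos2(id33) recv 79: fwd; pos3(id90) recv 75: drop; pos5(id23) recv 90: fwd; pos0(id79) recv 81: fwd
Round 3: pos3(id90) recv 79: drop; pos0(id79) recv 90: fwd; pos1(id75) recv 81: fwd
Round 4: pos1(id75) recv 90: fwd; pos2(id33) recv 81: fwd
After round 4: 2 messages still in flight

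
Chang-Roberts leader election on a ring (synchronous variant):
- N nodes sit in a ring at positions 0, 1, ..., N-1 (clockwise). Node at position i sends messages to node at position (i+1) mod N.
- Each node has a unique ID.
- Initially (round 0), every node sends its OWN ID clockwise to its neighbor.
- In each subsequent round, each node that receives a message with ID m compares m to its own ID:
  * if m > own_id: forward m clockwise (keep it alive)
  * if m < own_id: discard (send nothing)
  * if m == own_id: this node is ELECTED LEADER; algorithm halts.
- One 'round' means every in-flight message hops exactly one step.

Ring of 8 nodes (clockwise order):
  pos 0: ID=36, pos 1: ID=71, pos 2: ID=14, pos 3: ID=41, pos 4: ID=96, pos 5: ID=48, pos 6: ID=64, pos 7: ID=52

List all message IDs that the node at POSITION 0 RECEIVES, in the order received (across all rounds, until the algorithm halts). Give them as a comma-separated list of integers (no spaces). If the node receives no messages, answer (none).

Answer: 52,64,96

Derivation:
Round 1: pos1(id71) recv 36: drop; pos2(id14) recv 71: fwd; pos3(id41) recv 14: drop; pos4(id96) recv 41: drop; pos5(id48) recv 96: fwd; pos6(id64) recv 48: drop; pos7(id52) recv 64: fwd; pos0(id36) recv 52: fwd
Round 2: pos3(id41) recv 71: fwd; pos6(id64) recv 96: fwd; pos0(id36) recv 64: fwd; pos1(id71) recv 52: drop
Round 3: pos4(id96) recv 71: drop; pos7(id52) recv 96: fwd; pos1(id71) recv 64: drop
Round 4: pos0(id36) recv 96: fwd
Round 5: pos1(id71) recv 96: fwd
Round 6: pos2(id14) recv 96: fwd
Round 7: pos3(id41) recv 96: fwd
Round 8: pos4(id96) recv 96: ELECTED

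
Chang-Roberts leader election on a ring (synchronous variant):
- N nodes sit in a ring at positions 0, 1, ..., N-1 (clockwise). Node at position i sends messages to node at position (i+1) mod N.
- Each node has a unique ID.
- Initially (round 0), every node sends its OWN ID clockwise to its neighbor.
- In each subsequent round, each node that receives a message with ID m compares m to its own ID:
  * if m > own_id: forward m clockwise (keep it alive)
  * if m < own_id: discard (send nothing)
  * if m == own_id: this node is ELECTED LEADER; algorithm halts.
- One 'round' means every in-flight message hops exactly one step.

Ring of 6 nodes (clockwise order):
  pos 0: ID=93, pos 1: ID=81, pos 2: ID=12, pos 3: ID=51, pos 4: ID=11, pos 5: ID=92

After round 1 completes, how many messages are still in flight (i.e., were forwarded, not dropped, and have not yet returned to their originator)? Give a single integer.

Round 1: pos1(id81) recv 93: fwd; pos2(id12) recv 81: fwd; pos3(id51) recv 12: drop; pos4(id11) recv 51: fwd; pos5(id92) recv 11: drop; pos0(id93) recv 92: drop
After round 1: 3 messages still in flight

Answer: 3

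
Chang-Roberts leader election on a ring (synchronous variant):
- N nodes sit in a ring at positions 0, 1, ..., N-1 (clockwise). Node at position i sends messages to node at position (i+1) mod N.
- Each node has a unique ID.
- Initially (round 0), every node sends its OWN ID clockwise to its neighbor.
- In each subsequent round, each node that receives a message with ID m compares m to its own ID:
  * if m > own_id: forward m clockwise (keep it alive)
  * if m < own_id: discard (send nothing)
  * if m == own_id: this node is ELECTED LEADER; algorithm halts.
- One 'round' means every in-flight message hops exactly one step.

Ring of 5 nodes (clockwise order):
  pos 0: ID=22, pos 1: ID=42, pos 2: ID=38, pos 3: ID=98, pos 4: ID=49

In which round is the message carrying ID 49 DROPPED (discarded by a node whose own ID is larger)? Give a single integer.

Round 1: pos1(id42) recv 22: drop; pos2(id38) recv 42: fwd; pos3(id98) recv 38: drop; pos4(id49) recv 98: fwd; pos0(id22) recv 49: fwd
Round 2: pos3(id98) recv 42: drop; pos0(id22) recv 98: fwd; pos1(id42) recv 49: fwd
Round 3: pos1(id42) recv 98: fwd; pos2(id38) recv 49: fwd
Round 4: pos2(id38) recv 98: fwd; pos3(id98) recv 49: drop
Round 5: pos3(id98) recv 98: ELECTED
Message ID 49 originates at pos 4; dropped at pos 3 in round 4

Answer: 4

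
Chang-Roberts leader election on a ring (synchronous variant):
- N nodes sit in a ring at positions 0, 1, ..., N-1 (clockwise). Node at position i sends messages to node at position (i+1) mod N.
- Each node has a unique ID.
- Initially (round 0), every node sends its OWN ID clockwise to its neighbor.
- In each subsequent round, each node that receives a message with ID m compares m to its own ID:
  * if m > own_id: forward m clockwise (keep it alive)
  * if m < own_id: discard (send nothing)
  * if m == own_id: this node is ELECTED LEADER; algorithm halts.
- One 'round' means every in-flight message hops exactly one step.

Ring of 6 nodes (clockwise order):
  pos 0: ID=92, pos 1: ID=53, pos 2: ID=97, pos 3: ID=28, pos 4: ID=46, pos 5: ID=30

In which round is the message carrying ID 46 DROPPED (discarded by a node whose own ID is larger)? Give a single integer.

Round 1: pos1(id53) recv 92: fwd; pos2(id97) recv 53: drop; pos3(id28) recv 97: fwd; pos4(id46) recv 28: drop; pos5(id30) recv 46: fwd; pos0(id92) recv 30: drop
Round 2: pos2(id97) recv 92: drop; pos4(id46) recv 97: fwd; pos0(id92) recv 46: drop
Round 3: pos5(id30) recv 97: fwd
Round 4: pos0(id92) recv 97: fwd
Round 5: pos1(id53) recv 97: fwd
Round 6: pos2(id97) recv 97: ELECTED
Message ID 46 originates at pos 4; dropped at pos 0 in round 2

Answer: 2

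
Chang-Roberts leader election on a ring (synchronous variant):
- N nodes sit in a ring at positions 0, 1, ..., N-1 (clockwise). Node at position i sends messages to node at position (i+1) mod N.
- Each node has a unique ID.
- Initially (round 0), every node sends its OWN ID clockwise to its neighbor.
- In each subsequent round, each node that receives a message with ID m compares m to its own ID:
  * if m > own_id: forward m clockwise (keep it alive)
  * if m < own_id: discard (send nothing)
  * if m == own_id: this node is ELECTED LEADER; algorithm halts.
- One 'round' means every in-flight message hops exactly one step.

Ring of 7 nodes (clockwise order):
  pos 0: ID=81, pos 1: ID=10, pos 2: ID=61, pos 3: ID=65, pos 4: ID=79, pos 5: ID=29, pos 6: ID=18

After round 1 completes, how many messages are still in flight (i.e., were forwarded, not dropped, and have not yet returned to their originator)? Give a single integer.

Round 1: pos1(id10) recv 81: fwd; pos2(id61) recv 10: drop; pos3(id65) recv 61: drop; pos4(id79) recv 65: drop; pos5(id29) recv 79: fwd; pos6(id18) recv 29: fwd; pos0(id81) recv 18: drop
After round 1: 3 messages still in flight

Answer: 3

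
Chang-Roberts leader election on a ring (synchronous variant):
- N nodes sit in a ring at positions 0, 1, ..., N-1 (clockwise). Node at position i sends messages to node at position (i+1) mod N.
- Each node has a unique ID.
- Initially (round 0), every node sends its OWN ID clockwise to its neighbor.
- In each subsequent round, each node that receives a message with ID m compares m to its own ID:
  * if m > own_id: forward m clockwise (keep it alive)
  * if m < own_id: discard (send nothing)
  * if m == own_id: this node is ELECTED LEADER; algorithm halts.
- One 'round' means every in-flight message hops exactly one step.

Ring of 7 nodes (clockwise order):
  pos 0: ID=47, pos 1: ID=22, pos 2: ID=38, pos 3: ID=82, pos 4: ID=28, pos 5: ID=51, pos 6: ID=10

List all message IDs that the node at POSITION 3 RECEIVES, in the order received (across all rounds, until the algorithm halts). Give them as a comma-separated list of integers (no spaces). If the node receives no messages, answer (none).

Round 1: pos1(id22) recv 47: fwd; pos2(id38) recv 22: drop; pos3(id82) recv 38: drop; pos4(id28) recv 82: fwd; pos5(id51) recv 28: drop; pos6(id10) recv 51: fwd; pos0(id47) recv 10: drop
Round 2: pos2(id38) recv 47: fwd; pos5(id51) recv 82: fwd; pos0(id47) recv 51: fwd
Round 3: pos3(id82) recv 47: drop; pos6(id10) recv 82: fwd; pos1(id22) recv 51: fwd
Round 4: pos0(id47) recv 82: fwd; pos2(id38) recv 51: fwd
Round 5: pos1(id22) recv 82: fwd; pos3(id82) recv 51: drop
Round 6: pos2(id38) recv 82: fwd
Round 7: pos3(id82) recv 82: ELECTED

Answer: 38,47,51,82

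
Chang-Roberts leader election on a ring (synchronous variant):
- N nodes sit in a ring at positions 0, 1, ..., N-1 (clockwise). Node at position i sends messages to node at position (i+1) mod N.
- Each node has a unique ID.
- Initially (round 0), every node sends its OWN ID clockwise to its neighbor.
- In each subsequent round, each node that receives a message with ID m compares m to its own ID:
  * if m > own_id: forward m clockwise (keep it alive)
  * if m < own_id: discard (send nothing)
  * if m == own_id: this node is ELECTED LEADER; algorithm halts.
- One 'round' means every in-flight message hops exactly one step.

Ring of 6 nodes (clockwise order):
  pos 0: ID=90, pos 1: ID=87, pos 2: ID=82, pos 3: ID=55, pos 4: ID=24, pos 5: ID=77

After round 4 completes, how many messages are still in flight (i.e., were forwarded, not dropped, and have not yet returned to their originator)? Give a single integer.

Round 1: pos1(id87) recv 90: fwd; pos2(id82) recv 87: fwd; pos3(id55) recv 82: fwd; pos4(id24) recv 55: fwd; pos5(id77) recv 24: drop; pos0(id90) recv 77: drop
Round 2: pos2(id82) recv 90: fwd; pos3(id55) recv 87: fwd; pos4(id24) recv 82: fwd; pos5(id77) recv 55: drop
Round 3: pos3(id55) recv 90: fwd; pos4(id24) recv 87: fwd; pos5(id77) recv 82: fwd
Round 4: pos4(id24) recv 90: fwd; pos5(id77) recv 87: fwd; pos0(id90) recv 82: drop
After round 4: 2 messages still in flight

Answer: 2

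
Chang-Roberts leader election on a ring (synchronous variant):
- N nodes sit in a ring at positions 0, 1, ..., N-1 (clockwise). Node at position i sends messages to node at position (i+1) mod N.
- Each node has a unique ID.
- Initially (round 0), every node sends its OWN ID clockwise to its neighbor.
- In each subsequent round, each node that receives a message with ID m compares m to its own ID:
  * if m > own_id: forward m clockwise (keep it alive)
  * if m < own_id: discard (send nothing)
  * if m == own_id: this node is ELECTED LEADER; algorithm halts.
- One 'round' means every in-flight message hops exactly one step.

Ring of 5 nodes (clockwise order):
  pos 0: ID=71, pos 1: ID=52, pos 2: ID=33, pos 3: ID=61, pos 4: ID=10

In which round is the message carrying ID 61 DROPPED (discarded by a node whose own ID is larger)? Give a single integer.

Answer: 2

Derivation:
Round 1: pos1(id52) recv 71: fwd; pos2(id33) recv 52: fwd; pos3(id61) recv 33: drop; pos4(id10) recv 61: fwd; pos0(id71) recv 10: drop
Round 2: pos2(id33) recv 71: fwd; pos3(id61) recv 52: drop; pos0(id71) recv 61: drop
Round 3: pos3(id61) recv 71: fwd
Round 4: pos4(id10) recv 71: fwd
Round 5: pos0(id71) recv 71: ELECTED
Message ID 61 originates at pos 3; dropped at pos 0 in round 2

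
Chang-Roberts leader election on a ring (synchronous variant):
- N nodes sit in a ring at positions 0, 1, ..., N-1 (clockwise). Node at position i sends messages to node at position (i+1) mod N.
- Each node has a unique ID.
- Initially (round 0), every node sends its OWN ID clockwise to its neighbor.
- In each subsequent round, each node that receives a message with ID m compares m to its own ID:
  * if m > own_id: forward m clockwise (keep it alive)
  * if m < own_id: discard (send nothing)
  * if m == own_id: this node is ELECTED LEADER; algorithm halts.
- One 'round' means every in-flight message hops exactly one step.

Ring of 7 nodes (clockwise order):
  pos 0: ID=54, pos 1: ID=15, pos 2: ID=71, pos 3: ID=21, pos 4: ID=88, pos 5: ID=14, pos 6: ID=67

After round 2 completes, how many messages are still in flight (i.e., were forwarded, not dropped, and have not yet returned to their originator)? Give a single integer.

Answer: 2

Derivation:
Round 1: pos1(id15) recv 54: fwd; pos2(id71) recv 15: drop; pos3(id21) recv 71: fwd; pos4(id88) recv 21: drop; pos5(id14) recv 88: fwd; pos6(id67) recv 14: drop; pos0(id54) recv 67: fwd
Round 2: pos2(id71) recv 54: drop; pos4(id88) recv 71: drop; pos6(id67) recv 88: fwd; pos1(id15) recv 67: fwd
After round 2: 2 messages still in flight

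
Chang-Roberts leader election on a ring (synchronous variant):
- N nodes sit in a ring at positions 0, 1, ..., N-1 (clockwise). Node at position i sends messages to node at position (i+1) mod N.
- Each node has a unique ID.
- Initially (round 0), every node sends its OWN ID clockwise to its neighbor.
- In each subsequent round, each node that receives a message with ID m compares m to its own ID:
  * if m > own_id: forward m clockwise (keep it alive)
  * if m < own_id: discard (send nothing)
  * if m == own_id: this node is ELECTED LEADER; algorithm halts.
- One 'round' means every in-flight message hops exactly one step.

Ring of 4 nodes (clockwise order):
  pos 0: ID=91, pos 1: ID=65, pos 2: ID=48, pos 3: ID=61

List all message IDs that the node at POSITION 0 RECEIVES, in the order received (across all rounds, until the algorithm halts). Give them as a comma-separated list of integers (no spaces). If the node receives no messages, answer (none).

Round 1: pos1(id65) recv 91: fwd; pos2(id48) recv 65: fwd; pos3(id61) recv 48: drop; pos0(id91) recv 61: drop
Round 2: pos2(id48) recv 91: fwd; pos3(id61) recv 65: fwd
Round 3: pos3(id61) recv 91: fwd; pos0(id91) recv 65: drop
Round 4: pos0(id91) recv 91: ELECTED

Answer: 61,65,91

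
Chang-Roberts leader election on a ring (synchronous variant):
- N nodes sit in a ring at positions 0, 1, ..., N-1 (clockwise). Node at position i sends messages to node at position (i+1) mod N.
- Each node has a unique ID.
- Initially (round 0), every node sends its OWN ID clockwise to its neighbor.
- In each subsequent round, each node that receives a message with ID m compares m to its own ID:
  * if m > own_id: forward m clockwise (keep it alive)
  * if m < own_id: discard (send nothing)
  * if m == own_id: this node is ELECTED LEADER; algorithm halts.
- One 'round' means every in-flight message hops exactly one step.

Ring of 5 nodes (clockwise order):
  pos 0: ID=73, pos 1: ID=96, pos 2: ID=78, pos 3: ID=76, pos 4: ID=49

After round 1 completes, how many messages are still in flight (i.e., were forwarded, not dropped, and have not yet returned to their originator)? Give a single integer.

Round 1: pos1(id96) recv 73: drop; pos2(id78) recv 96: fwd; pos3(id76) recv 78: fwd; pos4(id49) recv 76: fwd; pos0(id73) recv 49: drop
After round 1: 3 messages still in flight

Answer: 3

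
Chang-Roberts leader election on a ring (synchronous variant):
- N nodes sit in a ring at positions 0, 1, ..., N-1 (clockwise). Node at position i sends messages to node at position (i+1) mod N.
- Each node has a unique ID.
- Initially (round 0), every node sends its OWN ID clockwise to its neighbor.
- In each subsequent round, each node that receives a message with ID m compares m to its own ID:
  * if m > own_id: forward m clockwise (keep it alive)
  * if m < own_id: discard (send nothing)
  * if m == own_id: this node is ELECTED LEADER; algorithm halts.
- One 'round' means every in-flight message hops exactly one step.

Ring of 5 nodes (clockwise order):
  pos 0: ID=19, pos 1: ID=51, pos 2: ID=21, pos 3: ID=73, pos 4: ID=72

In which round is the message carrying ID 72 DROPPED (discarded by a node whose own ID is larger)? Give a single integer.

Round 1: pos1(id51) recv 19: drop; pos2(id21) recv 51: fwd; pos3(id73) recv 21: drop; pos4(id72) recv 73: fwd; pos0(id19) recv 72: fwd
Round 2: pos3(id73) recv 51: drop; pos0(id19) recv 73: fwd; pos1(id51) recv 72: fwd
Round 3: pos1(id51) recv 73: fwd; pos2(id21) recv 72: fwd
Round 4: pos2(id21) recv 73: fwd; pos3(id73) recv 72: drop
Round 5: pos3(id73) recv 73: ELECTED
Message ID 72 originates at pos 4; dropped at pos 3 in round 4

Answer: 4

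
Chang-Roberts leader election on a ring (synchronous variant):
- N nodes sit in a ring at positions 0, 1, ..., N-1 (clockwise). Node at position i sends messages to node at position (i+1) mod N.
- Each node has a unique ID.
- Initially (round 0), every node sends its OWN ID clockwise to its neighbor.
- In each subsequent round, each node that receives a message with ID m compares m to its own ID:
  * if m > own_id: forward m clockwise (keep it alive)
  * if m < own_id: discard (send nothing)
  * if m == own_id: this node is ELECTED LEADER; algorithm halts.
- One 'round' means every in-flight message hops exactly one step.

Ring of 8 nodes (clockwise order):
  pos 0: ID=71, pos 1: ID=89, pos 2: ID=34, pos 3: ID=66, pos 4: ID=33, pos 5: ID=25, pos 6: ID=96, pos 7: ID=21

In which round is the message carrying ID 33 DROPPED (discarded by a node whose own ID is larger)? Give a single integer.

Answer: 2

Derivation:
Round 1: pos1(id89) recv 71: drop; pos2(id34) recv 89: fwd; pos3(id66) recv 34: drop; pos4(id33) recv 66: fwd; pos5(id25) recv 33: fwd; pos6(id96) recv 25: drop; pos7(id21) recv 96: fwd; pos0(id71) recv 21: drop
Round 2: pos3(id66) recv 89: fwd; pos5(id25) recv 66: fwd; pos6(id96) recv 33: drop; pos0(id71) recv 96: fwd
Round 3: pos4(id33) recv 89: fwd; pos6(id96) recv 66: drop; pos1(id89) recv 96: fwd
Round 4: pos5(id25) recv 89: fwd; pos2(id34) recv 96: fwd
Round 5: pos6(id96) recv 89: drop; pos3(id66) recv 96: fwd
Round 6: pos4(id33) recv 96: fwd
Round 7: pos5(id25) recv 96: fwd
Round 8: pos6(id96) recv 96: ELECTED
Message ID 33 originates at pos 4; dropped at pos 6 in round 2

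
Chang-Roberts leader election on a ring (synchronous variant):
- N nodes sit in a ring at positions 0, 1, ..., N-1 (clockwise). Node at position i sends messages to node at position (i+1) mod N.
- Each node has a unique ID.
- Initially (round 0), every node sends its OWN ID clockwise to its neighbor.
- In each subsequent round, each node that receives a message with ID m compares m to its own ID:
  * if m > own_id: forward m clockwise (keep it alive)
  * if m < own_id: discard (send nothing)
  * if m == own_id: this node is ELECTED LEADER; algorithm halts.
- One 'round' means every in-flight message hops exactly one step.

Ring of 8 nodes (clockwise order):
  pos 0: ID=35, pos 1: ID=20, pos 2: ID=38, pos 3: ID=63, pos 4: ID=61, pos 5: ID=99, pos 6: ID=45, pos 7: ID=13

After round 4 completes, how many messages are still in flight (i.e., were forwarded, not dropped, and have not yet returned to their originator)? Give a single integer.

Round 1: pos1(id20) recv 35: fwd; pos2(id38) recv 20: drop; pos3(id63) recv 38: drop; pos4(id61) recv 63: fwd; pos5(id99) recv 61: drop; pos6(id45) recv 99: fwd; pos7(id13) recv 45: fwd; pos0(id35) recv 13: drop
Round 2: pos2(id38) recv 35: drop; pos5(id99) recv 63: drop; pos7(id13) recv 99: fwd; pos0(id35) recv 45: fwd
Round 3: pos0(id35) recv 99: fwd; pos1(id20) recv 45: fwd
Round 4: pos1(id20) recv 99: fwd; pos2(id38) recv 45: fwd
After round 4: 2 messages still in flight

Answer: 2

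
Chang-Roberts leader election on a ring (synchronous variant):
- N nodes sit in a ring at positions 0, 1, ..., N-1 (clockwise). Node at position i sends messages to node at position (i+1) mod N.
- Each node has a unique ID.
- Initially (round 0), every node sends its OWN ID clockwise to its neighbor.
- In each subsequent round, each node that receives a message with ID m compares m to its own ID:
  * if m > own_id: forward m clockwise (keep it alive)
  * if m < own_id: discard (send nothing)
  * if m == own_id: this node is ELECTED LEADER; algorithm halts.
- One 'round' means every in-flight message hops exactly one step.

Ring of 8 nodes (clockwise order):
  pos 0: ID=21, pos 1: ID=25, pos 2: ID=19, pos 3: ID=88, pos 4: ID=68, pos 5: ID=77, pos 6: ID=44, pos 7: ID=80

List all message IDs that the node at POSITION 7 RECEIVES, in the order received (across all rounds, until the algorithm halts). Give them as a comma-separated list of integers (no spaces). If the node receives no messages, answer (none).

Answer: 44,77,88

Derivation:
Round 1: pos1(id25) recv 21: drop; pos2(id19) recv 25: fwd; pos3(id88) recv 19: drop; pos4(id68) recv 88: fwd; pos5(id77) recv 68: drop; pos6(id44) recv 77: fwd; pos7(id80) recv 44: drop; pos0(id21) recv 80: fwd
Round 2: pos3(id88) recv 25: drop; pos5(id77) recv 88: fwd; pos7(id80) recv 77: drop; pos1(id25) recv 80: fwd
Round 3: pos6(id44) recv 88: fwd; pos2(id19) recv 80: fwd
Round 4: pos7(id80) recv 88: fwd; pos3(id88) recv 80: drop
Round 5: pos0(id21) recv 88: fwd
Round 6: pos1(id25) recv 88: fwd
Round 7: pos2(id19) recv 88: fwd
Round 8: pos3(id88) recv 88: ELECTED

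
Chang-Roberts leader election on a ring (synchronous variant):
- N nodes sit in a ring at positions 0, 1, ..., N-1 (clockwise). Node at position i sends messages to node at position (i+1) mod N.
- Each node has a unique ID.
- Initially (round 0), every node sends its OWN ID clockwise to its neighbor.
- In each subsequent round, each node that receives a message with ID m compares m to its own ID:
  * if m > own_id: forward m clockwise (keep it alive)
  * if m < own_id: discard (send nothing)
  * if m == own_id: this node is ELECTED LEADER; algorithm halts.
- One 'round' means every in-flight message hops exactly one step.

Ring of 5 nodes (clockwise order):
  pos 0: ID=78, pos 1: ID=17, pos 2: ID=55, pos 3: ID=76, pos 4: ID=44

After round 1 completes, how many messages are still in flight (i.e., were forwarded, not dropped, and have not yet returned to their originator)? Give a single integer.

Round 1: pos1(id17) recv 78: fwd; pos2(id55) recv 17: drop; pos3(id76) recv 55: drop; pos4(id44) recv 76: fwd; pos0(id78) recv 44: drop
After round 1: 2 messages still in flight

Answer: 2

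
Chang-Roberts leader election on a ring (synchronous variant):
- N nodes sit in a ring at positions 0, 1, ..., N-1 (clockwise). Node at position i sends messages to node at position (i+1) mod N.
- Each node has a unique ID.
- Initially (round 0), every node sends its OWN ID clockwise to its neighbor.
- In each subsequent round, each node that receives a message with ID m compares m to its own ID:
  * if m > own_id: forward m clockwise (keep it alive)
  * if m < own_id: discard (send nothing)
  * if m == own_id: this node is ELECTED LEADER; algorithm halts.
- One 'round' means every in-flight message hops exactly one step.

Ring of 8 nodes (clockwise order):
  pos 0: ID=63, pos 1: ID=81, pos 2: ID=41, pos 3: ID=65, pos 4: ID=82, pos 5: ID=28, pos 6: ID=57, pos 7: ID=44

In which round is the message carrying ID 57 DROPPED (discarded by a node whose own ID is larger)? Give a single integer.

Round 1: pos1(id81) recv 63: drop; pos2(id41) recv 81: fwd; pos3(id65) recv 41: drop; pos4(id82) recv 65: drop; pos5(id28) recv 82: fwd; pos6(id57) recv 28: drop; pos7(id44) recv 57: fwd; pos0(id63) recv 44: drop
Round 2: pos3(id65) recv 81: fwd; pos6(id57) recv 82: fwd; pos0(id63) recv 57: drop
Round 3: pos4(id82) recv 81: drop; pos7(id44) recv 82: fwd
Round 4: pos0(id63) recv 82: fwd
Round 5: pos1(id81) recv 82: fwd
Round 6: pos2(id41) recv 82: fwd
Round 7: pos3(id65) recv 82: fwd
Round 8: pos4(id82) recv 82: ELECTED
Message ID 57 originates at pos 6; dropped at pos 0 in round 2

Answer: 2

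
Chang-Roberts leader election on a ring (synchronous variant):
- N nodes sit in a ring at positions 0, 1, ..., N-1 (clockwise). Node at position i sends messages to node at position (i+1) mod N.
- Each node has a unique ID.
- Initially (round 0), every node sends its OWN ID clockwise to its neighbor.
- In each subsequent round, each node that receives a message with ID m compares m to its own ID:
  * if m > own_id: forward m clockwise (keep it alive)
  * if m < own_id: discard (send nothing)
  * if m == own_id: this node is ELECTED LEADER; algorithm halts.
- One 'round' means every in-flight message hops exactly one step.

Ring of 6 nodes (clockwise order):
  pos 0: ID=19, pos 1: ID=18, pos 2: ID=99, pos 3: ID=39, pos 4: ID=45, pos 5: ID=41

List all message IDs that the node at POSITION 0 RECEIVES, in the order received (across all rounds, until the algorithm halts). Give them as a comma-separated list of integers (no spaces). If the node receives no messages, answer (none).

Answer: 41,45,99

Derivation:
Round 1: pos1(id18) recv 19: fwd; pos2(id99) recv 18: drop; pos3(id39) recv 99: fwd; pos4(id45) recv 39: drop; pos5(id41) recv 45: fwd; pos0(id19) recv 41: fwd
Round 2: pos2(id99) recv 19: drop; pos4(id45) recv 99: fwd; pos0(id19) recv 45: fwd; pos1(id18) recv 41: fwd
Round 3: pos5(id41) recv 99: fwd; pos1(id18) recv 45: fwd; pos2(id99) recv 41: drop
Round 4: pos0(id19) recv 99: fwd; pos2(id99) recv 45: drop
Round 5: pos1(id18) recv 99: fwd
Round 6: pos2(id99) recv 99: ELECTED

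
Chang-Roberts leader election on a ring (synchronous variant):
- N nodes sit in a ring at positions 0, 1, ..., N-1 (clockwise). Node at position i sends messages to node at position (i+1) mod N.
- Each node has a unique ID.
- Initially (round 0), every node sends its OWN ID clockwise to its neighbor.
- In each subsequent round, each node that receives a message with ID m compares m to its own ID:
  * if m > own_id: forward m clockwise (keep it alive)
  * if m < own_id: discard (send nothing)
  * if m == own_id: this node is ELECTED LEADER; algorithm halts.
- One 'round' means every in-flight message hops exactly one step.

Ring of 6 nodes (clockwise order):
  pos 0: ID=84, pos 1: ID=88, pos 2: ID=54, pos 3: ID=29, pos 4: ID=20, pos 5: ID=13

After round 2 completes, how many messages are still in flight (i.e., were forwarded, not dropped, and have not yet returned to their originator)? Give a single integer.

Round 1: pos1(id88) recv 84: drop; pos2(id54) recv 88: fwd; pos3(id29) recv 54: fwd; pos4(id20) recv 29: fwd; pos5(id13) recv 20: fwd; pos0(id84) recv 13: drop
Round 2: pos3(id29) recv 88: fwd; pos4(id20) recv 54: fwd; pos5(id13) recv 29: fwd; pos0(id84) recv 20: drop
After round 2: 3 messages still in flight

Answer: 3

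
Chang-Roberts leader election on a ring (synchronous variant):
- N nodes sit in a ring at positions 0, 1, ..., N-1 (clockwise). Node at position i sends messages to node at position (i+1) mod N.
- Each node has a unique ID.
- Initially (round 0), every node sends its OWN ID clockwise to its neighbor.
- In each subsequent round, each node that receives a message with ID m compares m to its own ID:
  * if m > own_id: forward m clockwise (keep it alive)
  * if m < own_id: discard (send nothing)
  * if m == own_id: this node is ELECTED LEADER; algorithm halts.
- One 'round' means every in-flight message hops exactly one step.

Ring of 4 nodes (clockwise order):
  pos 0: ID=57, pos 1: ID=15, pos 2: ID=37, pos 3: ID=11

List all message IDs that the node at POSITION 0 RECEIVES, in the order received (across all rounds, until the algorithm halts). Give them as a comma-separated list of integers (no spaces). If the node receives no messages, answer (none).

Round 1: pos1(id15) recv 57: fwd; pos2(id37) recv 15: drop; pos3(id11) recv 37: fwd; pos0(id57) recv 11: drop
Round 2: pos2(id37) recv 57: fwd; pos0(id57) recv 37: drop
Round 3: pos3(id11) recv 57: fwd
Round 4: pos0(id57) recv 57: ELECTED

Answer: 11,37,57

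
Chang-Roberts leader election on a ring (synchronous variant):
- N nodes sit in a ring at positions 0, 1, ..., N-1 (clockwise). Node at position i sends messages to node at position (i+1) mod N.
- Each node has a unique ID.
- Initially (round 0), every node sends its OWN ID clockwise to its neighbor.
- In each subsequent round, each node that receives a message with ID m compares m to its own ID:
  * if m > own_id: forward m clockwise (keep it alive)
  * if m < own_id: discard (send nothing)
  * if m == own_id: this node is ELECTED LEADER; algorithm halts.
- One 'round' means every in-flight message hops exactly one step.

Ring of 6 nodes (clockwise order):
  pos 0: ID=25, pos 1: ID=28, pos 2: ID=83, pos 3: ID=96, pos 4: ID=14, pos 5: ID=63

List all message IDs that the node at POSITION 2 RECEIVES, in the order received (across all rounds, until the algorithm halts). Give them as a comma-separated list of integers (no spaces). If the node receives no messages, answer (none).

Answer: 28,63,96

Derivation:
Round 1: pos1(id28) recv 25: drop; pos2(id83) recv 28: drop; pos3(id96) recv 83: drop; pos4(id14) recv 96: fwd; pos5(id63) recv 14: drop; pos0(id25) recv 63: fwd
Round 2: pos5(id63) recv 96: fwd; pos1(id28) recv 63: fwd
Round 3: pos0(id25) recv 96: fwd; pos2(id83) recv 63: drop
Round 4: pos1(id28) recv 96: fwd
Round 5: pos2(id83) recv 96: fwd
Round 6: pos3(id96) recv 96: ELECTED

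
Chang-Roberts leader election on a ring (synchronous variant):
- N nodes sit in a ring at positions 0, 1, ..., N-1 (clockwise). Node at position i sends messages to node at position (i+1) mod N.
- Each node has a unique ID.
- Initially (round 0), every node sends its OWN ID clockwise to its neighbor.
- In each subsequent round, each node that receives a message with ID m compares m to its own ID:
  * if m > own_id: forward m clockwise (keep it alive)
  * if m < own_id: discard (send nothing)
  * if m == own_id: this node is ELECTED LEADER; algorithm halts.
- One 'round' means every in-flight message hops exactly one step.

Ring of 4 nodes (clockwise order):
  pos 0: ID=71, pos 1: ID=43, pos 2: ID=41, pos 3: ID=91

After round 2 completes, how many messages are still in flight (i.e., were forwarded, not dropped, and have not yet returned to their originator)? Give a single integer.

Answer: 2

Derivation:
Round 1: pos1(id43) recv 71: fwd; pos2(id41) recv 43: fwd; pos3(id91) recv 41: drop; pos0(id71) recv 91: fwd
Round 2: pos2(id41) recv 71: fwd; pos3(id91) recv 43: drop; pos1(id43) recv 91: fwd
After round 2: 2 messages still in flight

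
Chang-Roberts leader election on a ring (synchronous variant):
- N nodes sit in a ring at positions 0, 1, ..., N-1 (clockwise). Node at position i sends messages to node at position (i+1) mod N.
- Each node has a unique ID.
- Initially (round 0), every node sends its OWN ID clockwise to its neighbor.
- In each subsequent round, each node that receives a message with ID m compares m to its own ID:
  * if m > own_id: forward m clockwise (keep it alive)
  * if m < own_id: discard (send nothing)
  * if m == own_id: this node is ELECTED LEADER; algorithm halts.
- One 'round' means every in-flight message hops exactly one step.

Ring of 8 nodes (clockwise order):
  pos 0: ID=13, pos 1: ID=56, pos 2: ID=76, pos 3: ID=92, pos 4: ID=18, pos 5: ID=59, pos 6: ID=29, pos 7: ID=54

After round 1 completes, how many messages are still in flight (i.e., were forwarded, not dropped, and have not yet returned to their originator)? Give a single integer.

Round 1: pos1(id56) recv 13: drop; pos2(id76) recv 56: drop; pos3(id92) recv 76: drop; pos4(id18) recv 92: fwd; pos5(id59) recv 18: drop; pos6(id29) recv 59: fwd; pos7(id54) recv 29: drop; pos0(id13) recv 54: fwd
After round 1: 3 messages still in flight

Answer: 3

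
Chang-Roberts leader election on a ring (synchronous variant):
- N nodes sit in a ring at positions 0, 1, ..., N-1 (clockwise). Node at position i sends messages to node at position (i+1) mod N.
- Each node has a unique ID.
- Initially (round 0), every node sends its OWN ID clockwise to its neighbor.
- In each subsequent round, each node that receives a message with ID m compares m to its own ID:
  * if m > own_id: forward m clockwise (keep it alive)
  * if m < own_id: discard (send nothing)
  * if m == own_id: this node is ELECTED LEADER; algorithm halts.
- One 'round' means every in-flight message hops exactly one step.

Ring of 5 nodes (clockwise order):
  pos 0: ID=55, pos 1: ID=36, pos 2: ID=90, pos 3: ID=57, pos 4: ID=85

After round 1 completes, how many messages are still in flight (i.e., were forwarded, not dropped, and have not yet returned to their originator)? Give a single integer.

Answer: 3

Derivation:
Round 1: pos1(id36) recv 55: fwd; pos2(id90) recv 36: drop; pos3(id57) recv 90: fwd; pos4(id85) recv 57: drop; pos0(id55) recv 85: fwd
After round 1: 3 messages still in flight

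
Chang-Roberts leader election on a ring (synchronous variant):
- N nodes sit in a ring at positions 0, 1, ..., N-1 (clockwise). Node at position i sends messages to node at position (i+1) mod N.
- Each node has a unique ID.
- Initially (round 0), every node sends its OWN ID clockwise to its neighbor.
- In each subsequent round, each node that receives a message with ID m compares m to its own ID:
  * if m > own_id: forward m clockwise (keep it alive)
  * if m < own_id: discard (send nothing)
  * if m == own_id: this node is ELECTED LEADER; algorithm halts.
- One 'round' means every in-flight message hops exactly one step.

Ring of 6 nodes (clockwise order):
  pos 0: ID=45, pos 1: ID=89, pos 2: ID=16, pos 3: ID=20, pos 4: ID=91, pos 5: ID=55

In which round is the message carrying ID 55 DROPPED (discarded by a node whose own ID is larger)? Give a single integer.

Round 1: pos1(id89) recv 45: drop; pos2(id16) recv 89: fwd; pos3(id20) recv 16: drop; pos4(id91) recv 20: drop; pos5(id55) recv 91: fwd; pos0(id45) recv 55: fwd
Round 2: pos3(id20) recv 89: fwd; pos0(id45) recv 91: fwd; pos1(id89) recv 55: drop
Round 3: pos4(id91) recv 89: drop; pos1(id89) recv 91: fwd
Round 4: pos2(id16) recv 91: fwd
Round 5: pos3(id20) recv 91: fwd
Round 6: pos4(id91) recv 91: ELECTED
Message ID 55 originates at pos 5; dropped at pos 1 in round 2

Answer: 2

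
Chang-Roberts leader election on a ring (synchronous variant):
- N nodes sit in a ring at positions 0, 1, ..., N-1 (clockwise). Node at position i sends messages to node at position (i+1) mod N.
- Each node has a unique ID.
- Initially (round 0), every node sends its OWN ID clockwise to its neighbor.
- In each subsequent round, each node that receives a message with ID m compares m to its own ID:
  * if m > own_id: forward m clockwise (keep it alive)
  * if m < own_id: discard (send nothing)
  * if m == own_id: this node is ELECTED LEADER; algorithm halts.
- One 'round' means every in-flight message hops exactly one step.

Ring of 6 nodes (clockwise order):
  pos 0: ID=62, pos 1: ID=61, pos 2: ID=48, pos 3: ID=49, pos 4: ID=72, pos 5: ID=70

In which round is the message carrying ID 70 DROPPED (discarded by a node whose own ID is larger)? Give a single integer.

Answer: 5

Derivation:
Round 1: pos1(id61) recv 62: fwd; pos2(id48) recv 61: fwd; pos3(id49) recv 48: drop; pos4(id72) recv 49: drop; pos5(id70) recv 72: fwd; pos0(id62) recv 70: fwd
Round 2: pos2(id48) recv 62: fwd; pos3(id49) recv 61: fwd; pos0(id62) recv 72: fwd; pos1(id61) recv 70: fwd
Round 3: pos3(id49) recv 62: fwd; pos4(id72) recv 61: drop; pos1(id61) recv 72: fwd; pos2(id48) recv 70: fwd
Round 4: pos4(id72) recv 62: drop; pos2(id48) recv 72: fwd; pos3(id49) recv 70: fwd
Round 5: pos3(id49) recv 72: fwd; pos4(id72) recv 70: drop
Round 6: pos4(id72) recv 72: ELECTED
Message ID 70 originates at pos 5; dropped at pos 4 in round 5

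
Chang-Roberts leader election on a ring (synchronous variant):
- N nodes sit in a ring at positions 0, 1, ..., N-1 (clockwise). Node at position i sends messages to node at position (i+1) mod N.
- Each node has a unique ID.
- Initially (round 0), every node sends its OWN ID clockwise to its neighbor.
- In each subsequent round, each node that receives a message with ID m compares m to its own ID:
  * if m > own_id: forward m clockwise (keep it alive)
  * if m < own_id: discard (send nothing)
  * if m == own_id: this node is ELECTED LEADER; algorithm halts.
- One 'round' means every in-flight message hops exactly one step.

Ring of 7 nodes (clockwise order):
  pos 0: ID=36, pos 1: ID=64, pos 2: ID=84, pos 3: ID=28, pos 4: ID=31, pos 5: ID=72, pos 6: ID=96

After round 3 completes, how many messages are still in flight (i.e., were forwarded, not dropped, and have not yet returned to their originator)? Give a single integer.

Round 1: pos1(id64) recv 36: drop; pos2(id84) recv 64: drop; pos3(id28) recv 84: fwd; pos4(id31) recv 28: drop; pos5(id72) recv 31: drop; pos6(id96) recv 72: drop; pos0(id36) recv 96: fwd
Round 2: pos4(id31) recv 84: fwd; pos1(id64) recv 96: fwd
Round 3: pos5(id72) recv 84: fwd; pos2(id84) recv 96: fwd
After round 3: 2 messages still in flight

Answer: 2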